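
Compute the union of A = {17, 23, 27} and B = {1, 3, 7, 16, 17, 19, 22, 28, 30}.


A ∪ B = all elements in A or B (or both)
A = {17, 23, 27}
B = {1, 3, 7, 16, 17, 19, 22, 28, 30}
A ∪ B = {1, 3, 7, 16, 17, 19, 22, 23, 27, 28, 30}

A ∪ B = {1, 3, 7, 16, 17, 19, 22, 23, 27, 28, 30}


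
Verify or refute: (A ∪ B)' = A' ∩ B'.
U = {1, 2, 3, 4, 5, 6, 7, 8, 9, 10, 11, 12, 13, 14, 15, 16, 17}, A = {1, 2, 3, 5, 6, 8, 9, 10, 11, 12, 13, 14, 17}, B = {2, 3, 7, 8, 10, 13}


LHS: A ∪ B = {1, 2, 3, 5, 6, 7, 8, 9, 10, 11, 12, 13, 14, 17}
(A ∪ B)' = U \ (A ∪ B) = {4, 15, 16}
A' = {4, 7, 15, 16}, B' = {1, 4, 5, 6, 9, 11, 12, 14, 15, 16, 17}
Claimed RHS: A' ∩ B' = {4, 15, 16}
Identity is VALID: LHS = RHS = {4, 15, 16} ✓

Identity is valid. (A ∪ B)' = A' ∩ B' = {4, 15, 16}


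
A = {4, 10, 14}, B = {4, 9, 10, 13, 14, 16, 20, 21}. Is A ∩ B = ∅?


Disjoint means A ∩ B = ∅.
A ∩ B = {4, 10, 14}
A ∩ B ≠ ∅, so A and B are NOT disjoint.

No, A and B are not disjoint (A ∩ B = {4, 10, 14})


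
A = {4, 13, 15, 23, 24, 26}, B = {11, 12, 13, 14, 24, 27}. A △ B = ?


A △ B = (A \ B) ∪ (B \ A) = elements in exactly one of A or B
A \ B = {4, 15, 23, 26}
B \ A = {11, 12, 14, 27}
A △ B = {4, 11, 12, 14, 15, 23, 26, 27}

A △ B = {4, 11, 12, 14, 15, 23, 26, 27}


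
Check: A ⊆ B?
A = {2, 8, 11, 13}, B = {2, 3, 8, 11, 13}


A ⊆ B means every element of A is in B.
All elements of A are in B.
So A ⊆ B.

Yes, A ⊆ B


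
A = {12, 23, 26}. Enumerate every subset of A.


|A| = 3, so |P(A)| = 2^3 = 8
Enumerate subsets by cardinality (0 to 3):
∅, {12}, {23}, {26}, {12, 23}, {12, 26}, {23, 26}, {12, 23, 26}

P(A) has 8 subsets: ∅, {12}, {23}, {26}, {12, 23}, {12, 26}, {23, 26}, {12, 23, 26}


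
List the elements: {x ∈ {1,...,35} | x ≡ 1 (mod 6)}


Checking each candidate:
Condition: x in {1,...,35} with x ≡ 1 (mod 6)
Result = {1, 7, 13, 19, 25, 31}

{1, 7, 13, 19, 25, 31}


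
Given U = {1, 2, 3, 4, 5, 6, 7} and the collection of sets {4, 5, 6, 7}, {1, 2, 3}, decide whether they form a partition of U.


A partition requires: (1) non-empty parts, (2) pairwise disjoint, (3) union = U
Parts: {4, 5, 6, 7}, {1, 2, 3}
Union of parts: {1, 2, 3, 4, 5, 6, 7}
U = {1, 2, 3, 4, 5, 6, 7}
All non-empty? True
Pairwise disjoint? True
Covers U? True

Yes, valid partition


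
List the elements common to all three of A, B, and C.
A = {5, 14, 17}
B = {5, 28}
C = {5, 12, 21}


A ∩ B = {5}
(A ∩ B) ∩ C = {5}

A ∩ B ∩ C = {5}


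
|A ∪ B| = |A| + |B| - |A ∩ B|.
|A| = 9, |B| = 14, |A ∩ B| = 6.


|A ∪ B| = |A| + |B| - |A ∩ B|
= 9 + 14 - 6
= 17

|A ∪ B| = 17


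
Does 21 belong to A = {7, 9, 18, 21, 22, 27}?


A = {7, 9, 18, 21, 22, 27}
Checking if 21 is in A
21 is in A → True

21 ∈ A


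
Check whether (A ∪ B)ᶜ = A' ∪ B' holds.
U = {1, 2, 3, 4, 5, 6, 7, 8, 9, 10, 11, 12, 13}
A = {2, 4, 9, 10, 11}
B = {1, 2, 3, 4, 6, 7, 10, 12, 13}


LHS: A ∪ B = {1, 2, 3, 4, 6, 7, 9, 10, 11, 12, 13}
(A ∪ B)' = U \ (A ∪ B) = {5, 8}
A' = {1, 3, 5, 6, 7, 8, 12, 13}, B' = {5, 8, 9, 11}
Claimed RHS: A' ∪ B' = {1, 3, 5, 6, 7, 8, 9, 11, 12, 13}
Identity is INVALID: LHS = {5, 8} but the RHS claimed here equals {1, 3, 5, 6, 7, 8, 9, 11, 12, 13}. The correct form is (A ∪ B)' = A' ∩ B'.

Identity is invalid: (A ∪ B)' = {5, 8} but A' ∪ B' = {1, 3, 5, 6, 7, 8, 9, 11, 12, 13}. The correct De Morgan law is (A ∪ B)' = A' ∩ B'.


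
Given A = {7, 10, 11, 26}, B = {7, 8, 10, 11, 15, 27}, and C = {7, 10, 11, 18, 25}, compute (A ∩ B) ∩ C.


A ∩ B = {7, 10, 11}
(A ∩ B) ∩ C = {7, 10, 11}

A ∩ B ∩ C = {7, 10, 11}


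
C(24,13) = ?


C(n,k) = n! / (k!(n-k)!)
C(24,13) = 24! / (13!11!)
= 2496144

C(24,13) = 2496144


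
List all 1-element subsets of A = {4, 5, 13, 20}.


|A| = 4, so A has C(4,1) = 4 subsets of size 1.
Enumerate by choosing 1 elements from A at a time:
{4}, {5}, {13}, {20}

1-element subsets (4 total): {4}, {5}, {13}, {20}


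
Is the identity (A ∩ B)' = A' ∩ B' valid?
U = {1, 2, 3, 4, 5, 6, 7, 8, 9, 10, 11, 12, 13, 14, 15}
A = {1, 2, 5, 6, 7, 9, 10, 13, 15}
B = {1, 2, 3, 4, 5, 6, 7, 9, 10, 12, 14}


LHS: A ∩ B = {1, 2, 5, 6, 7, 9, 10}
(A ∩ B)' = U \ (A ∩ B) = {3, 4, 8, 11, 12, 13, 14, 15}
A' = {3, 4, 8, 11, 12, 14}, B' = {8, 11, 13, 15}
Claimed RHS: A' ∩ B' = {8, 11}
Identity is INVALID: LHS = {3, 4, 8, 11, 12, 13, 14, 15} but the RHS claimed here equals {8, 11}. The correct form is (A ∩ B)' = A' ∪ B'.

Identity is invalid: (A ∩ B)' = {3, 4, 8, 11, 12, 13, 14, 15} but A' ∩ B' = {8, 11}. The correct De Morgan law is (A ∩ B)' = A' ∪ B'.


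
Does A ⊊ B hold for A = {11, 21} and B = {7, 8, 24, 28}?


A ⊂ B requires: A ⊆ B AND A ≠ B.
A ⊆ B? No
A ⊄ B, so A is not a proper subset.

No, A is not a proper subset of B


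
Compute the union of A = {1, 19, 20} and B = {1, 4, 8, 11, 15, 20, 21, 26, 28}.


A ∪ B = all elements in A or B (or both)
A = {1, 19, 20}
B = {1, 4, 8, 11, 15, 20, 21, 26, 28}
A ∪ B = {1, 4, 8, 11, 15, 19, 20, 21, 26, 28}

A ∪ B = {1, 4, 8, 11, 15, 19, 20, 21, 26, 28}


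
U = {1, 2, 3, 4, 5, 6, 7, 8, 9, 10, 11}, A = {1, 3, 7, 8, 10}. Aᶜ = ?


Aᶜ = U \ A = elements in U but not in A
U = {1, 2, 3, 4, 5, 6, 7, 8, 9, 10, 11}
A = {1, 3, 7, 8, 10}
Aᶜ = {2, 4, 5, 6, 9, 11}

Aᶜ = {2, 4, 5, 6, 9, 11}


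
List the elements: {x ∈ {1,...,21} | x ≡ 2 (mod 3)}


Checking each candidate:
Condition: x in {1,...,21} with x ≡ 2 (mod 3)
Result = {2, 5, 8, 11, 14, 17, 20}

{2, 5, 8, 11, 14, 17, 20}


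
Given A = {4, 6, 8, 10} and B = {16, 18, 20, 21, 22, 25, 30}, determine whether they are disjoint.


Disjoint means A ∩ B = ∅.
A ∩ B = ∅
A ∩ B = ∅, so A and B are disjoint.

Yes, A and B are disjoint


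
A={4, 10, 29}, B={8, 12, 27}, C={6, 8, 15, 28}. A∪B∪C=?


A ∪ B = {4, 8, 10, 12, 27, 29}
(A ∪ B) ∪ C = {4, 6, 8, 10, 12, 15, 27, 28, 29}

A ∪ B ∪ C = {4, 6, 8, 10, 12, 15, 27, 28, 29}


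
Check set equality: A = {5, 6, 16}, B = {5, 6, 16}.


Two sets are equal iff they have exactly the same elements.
A = {5, 6, 16}
B = {5, 6, 16}
Same elements → A = B

Yes, A = B


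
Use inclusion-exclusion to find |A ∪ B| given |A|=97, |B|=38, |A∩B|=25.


|A ∪ B| = |A| + |B| - |A ∩ B|
= 97 + 38 - 25
= 110

|A ∪ B| = 110


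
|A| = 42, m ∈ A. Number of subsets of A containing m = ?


Subsets of A containing m correspond to subsets of A \ {m}, which has 41 elements.
Count = 2^(n-1) = 2^41
= 2199023255552

Number of subsets containing m = 2199023255552


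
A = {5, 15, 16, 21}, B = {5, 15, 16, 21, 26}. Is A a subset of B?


A ⊆ B means every element of A is in B.
All elements of A are in B.
So A ⊆ B.

Yes, A ⊆ B


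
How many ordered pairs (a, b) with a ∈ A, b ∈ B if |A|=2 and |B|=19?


|A × B| = |A| × |B|
= 2 × 19
= 38

|A × B| = 38


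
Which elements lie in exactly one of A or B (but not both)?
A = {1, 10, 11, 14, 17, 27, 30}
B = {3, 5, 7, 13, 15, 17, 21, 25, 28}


A △ B = (A \ B) ∪ (B \ A) = elements in exactly one of A or B
A \ B = {1, 10, 11, 14, 27, 30}
B \ A = {3, 5, 7, 13, 15, 21, 25, 28}
A △ B = {1, 3, 5, 7, 10, 11, 13, 14, 15, 21, 25, 27, 28, 30}

A △ B = {1, 3, 5, 7, 10, 11, 13, 14, 15, 21, 25, 27, 28, 30}


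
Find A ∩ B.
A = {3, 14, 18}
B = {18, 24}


A ∩ B = elements in both A and B
A = {3, 14, 18}
B = {18, 24}
A ∩ B = {18}

A ∩ B = {18}


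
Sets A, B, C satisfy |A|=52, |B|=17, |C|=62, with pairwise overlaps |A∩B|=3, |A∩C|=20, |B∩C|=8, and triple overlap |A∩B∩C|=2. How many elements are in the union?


|A∪B∪C| = |A|+|B|+|C| - |A∩B|-|A∩C|-|B∩C| + |A∩B∩C|
= 52+17+62 - 3-20-8 + 2
= 131 - 31 + 2
= 102

|A ∪ B ∪ C| = 102


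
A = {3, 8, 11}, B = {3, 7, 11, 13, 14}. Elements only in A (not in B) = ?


A = {3, 8, 11}
B = {3, 7, 11, 13, 14}
Region: only in A (not in B)
Elements: {8}

Elements only in A (not in B): {8}


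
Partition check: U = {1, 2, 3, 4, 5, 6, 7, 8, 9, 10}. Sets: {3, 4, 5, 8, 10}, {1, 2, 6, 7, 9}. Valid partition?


A partition requires: (1) non-empty parts, (2) pairwise disjoint, (3) union = U
Parts: {3, 4, 5, 8, 10}, {1, 2, 6, 7, 9}
Union of parts: {1, 2, 3, 4, 5, 6, 7, 8, 9, 10}
U = {1, 2, 3, 4, 5, 6, 7, 8, 9, 10}
All non-empty? True
Pairwise disjoint? True
Covers U? True

Yes, valid partition


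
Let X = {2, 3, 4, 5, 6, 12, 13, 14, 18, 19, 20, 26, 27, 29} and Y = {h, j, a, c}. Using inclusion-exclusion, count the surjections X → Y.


n = |X| = 14, k = |Y| = 4. Surjections via inclusion-exclusion:
S(n,k) = Σ(-1)^i × C(k,i) × (k-i)^n, i=0 to k
i=0: (-1)^0×C(4,0)×4^14 = 268435456
i=1: (-1)^1×C(4,1)×3^14 = -19131876
i=2: (-1)^2×C(4,2)×2^14 = 98304
i=3: (-1)^3×C(4,3)×1^14 = -4
i=4: (-1)^4×C(4,4)×0^14 = 0
Total = 249401880

Number of surjections = 249401880


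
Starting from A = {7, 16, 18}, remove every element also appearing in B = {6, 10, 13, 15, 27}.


A \ B = elements in A but not in B
A = {7, 16, 18}
B = {6, 10, 13, 15, 27}
Remove from A any elements in B
A \ B = {7, 16, 18}

A \ B = {7, 16, 18}


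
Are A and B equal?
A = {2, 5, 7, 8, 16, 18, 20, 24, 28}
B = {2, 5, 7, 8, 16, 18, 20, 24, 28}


Two sets are equal iff they have exactly the same elements.
A = {2, 5, 7, 8, 16, 18, 20, 24, 28}
B = {2, 5, 7, 8, 16, 18, 20, 24, 28}
Same elements → A = B

Yes, A = B


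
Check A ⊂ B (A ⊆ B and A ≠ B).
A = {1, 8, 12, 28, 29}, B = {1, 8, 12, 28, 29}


A ⊂ B requires: A ⊆ B AND A ≠ B.
A ⊆ B? Yes
A = B? Yes
A = B, so A is not a PROPER subset.

No, A is not a proper subset of B


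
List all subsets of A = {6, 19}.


|A| = 2, so |P(A)| = 2^2 = 4
Enumerate subsets by cardinality (0 to 2):
∅, {6}, {19}, {6, 19}

P(A) has 4 subsets: ∅, {6}, {19}, {6, 19}


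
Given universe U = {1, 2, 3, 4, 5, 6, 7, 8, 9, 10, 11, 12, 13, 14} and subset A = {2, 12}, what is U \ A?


Aᶜ = U \ A = elements in U but not in A
U = {1, 2, 3, 4, 5, 6, 7, 8, 9, 10, 11, 12, 13, 14}
A = {2, 12}
Aᶜ = {1, 3, 4, 5, 6, 7, 8, 9, 10, 11, 13, 14}

Aᶜ = {1, 3, 4, 5, 6, 7, 8, 9, 10, 11, 13, 14}


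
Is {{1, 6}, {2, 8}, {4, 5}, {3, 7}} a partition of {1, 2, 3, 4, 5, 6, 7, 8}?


A partition requires: (1) non-empty parts, (2) pairwise disjoint, (3) union = U
Parts: {1, 6}, {2, 8}, {4, 5}, {3, 7}
Union of parts: {1, 2, 3, 4, 5, 6, 7, 8}
U = {1, 2, 3, 4, 5, 6, 7, 8}
All non-empty? True
Pairwise disjoint? True
Covers U? True

Yes, valid partition


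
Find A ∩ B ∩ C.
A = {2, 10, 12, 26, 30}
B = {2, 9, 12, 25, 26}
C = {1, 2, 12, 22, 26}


A ∩ B = {2, 12, 26}
(A ∩ B) ∩ C = {2, 12, 26}

A ∩ B ∩ C = {2, 12, 26}


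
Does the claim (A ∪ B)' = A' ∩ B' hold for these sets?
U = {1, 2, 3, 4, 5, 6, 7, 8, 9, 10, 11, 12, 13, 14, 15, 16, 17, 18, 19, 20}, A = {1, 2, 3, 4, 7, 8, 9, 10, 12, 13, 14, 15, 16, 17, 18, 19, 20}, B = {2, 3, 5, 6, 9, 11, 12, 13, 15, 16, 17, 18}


LHS: A ∪ B = {1, 2, 3, 4, 5, 6, 7, 8, 9, 10, 11, 12, 13, 14, 15, 16, 17, 18, 19, 20}
(A ∪ B)' = U \ (A ∪ B) = ∅
A' = {5, 6, 11}, B' = {1, 4, 7, 8, 10, 14, 19, 20}
Claimed RHS: A' ∩ B' = ∅
Identity is VALID: LHS = RHS = ∅ ✓

Identity is valid. (A ∪ B)' = A' ∩ B' = ∅


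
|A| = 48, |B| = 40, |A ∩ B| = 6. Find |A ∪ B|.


|A ∪ B| = |A| + |B| - |A ∩ B|
= 48 + 40 - 6
= 82

|A ∪ B| = 82


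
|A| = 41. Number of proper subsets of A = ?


Total subsets = 2^n = 2^41 = 2199023255552
Proper subsets exclude the set itself: 2^n - 1
= 2199023255552 - 1
= 2199023255551

Number of proper subsets = 2199023255551


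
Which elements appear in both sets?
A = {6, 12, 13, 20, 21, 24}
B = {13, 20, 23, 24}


A ∩ B = elements in both A and B
A = {6, 12, 13, 20, 21, 24}
B = {13, 20, 23, 24}
A ∩ B = {13, 20, 24}

A ∩ B = {13, 20, 24}


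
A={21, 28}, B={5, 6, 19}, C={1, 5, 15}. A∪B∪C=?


A ∪ B = {5, 6, 19, 21, 28}
(A ∪ B) ∪ C = {1, 5, 6, 15, 19, 21, 28}

A ∪ B ∪ C = {1, 5, 6, 15, 19, 21, 28}


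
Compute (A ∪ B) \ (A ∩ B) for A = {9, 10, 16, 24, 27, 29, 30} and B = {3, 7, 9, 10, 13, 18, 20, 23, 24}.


A △ B = (A \ B) ∪ (B \ A) = elements in exactly one of A or B
A \ B = {16, 27, 29, 30}
B \ A = {3, 7, 13, 18, 20, 23}
A △ B = {3, 7, 13, 16, 18, 20, 23, 27, 29, 30}

A △ B = {3, 7, 13, 16, 18, 20, 23, 27, 29, 30}


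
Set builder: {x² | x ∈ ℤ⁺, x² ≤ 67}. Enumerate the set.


Checking each candidate:
Condition: positive perfect squares ≤ 67
Result = {1, 4, 9, 16, 25, 36, 49, 64}

{1, 4, 9, 16, 25, 36, 49, 64}


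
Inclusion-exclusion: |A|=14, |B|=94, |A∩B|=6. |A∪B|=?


|A ∪ B| = |A| + |B| - |A ∩ B|
= 14 + 94 - 6
= 102

|A ∪ B| = 102


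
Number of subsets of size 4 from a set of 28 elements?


C(n,k) = n! / (k!(n-k)!)
C(28,4) = 28! / (4!24!)
= 20475

C(28,4) = 20475


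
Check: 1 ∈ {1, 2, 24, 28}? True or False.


A = {1, 2, 24, 28}
Checking if 1 is in A
1 is in A → True

1 ∈ A


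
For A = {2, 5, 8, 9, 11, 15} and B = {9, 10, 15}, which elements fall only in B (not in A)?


A = {2, 5, 8, 9, 11, 15}
B = {9, 10, 15}
Region: only in B (not in A)
Elements: {10}

Elements only in B (not in A): {10}


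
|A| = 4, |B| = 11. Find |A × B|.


|A × B| = |A| × |B|
= 4 × 11
= 44

|A × B| = 44


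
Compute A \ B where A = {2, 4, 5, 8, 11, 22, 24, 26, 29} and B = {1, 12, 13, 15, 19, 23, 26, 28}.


A \ B = elements in A but not in B
A = {2, 4, 5, 8, 11, 22, 24, 26, 29}
B = {1, 12, 13, 15, 19, 23, 26, 28}
Remove from A any elements in B
A \ B = {2, 4, 5, 8, 11, 22, 24, 29}

A \ B = {2, 4, 5, 8, 11, 22, 24, 29}


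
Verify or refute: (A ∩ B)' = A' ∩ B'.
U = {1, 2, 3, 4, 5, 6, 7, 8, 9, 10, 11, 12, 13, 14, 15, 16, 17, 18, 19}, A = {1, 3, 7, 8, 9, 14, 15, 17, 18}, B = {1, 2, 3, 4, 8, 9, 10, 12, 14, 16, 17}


LHS: A ∩ B = {1, 3, 8, 9, 14, 17}
(A ∩ B)' = U \ (A ∩ B) = {2, 4, 5, 6, 7, 10, 11, 12, 13, 15, 16, 18, 19}
A' = {2, 4, 5, 6, 10, 11, 12, 13, 16, 19}, B' = {5, 6, 7, 11, 13, 15, 18, 19}
Claimed RHS: A' ∩ B' = {5, 6, 11, 13, 19}
Identity is INVALID: LHS = {2, 4, 5, 6, 7, 10, 11, 12, 13, 15, 16, 18, 19} but the RHS claimed here equals {5, 6, 11, 13, 19}. The correct form is (A ∩ B)' = A' ∪ B'.

Identity is invalid: (A ∩ B)' = {2, 4, 5, 6, 7, 10, 11, 12, 13, 15, 16, 18, 19} but A' ∩ B' = {5, 6, 11, 13, 19}. The correct De Morgan law is (A ∩ B)' = A' ∪ B'.


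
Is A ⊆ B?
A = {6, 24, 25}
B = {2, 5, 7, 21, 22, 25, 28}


A ⊆ B means every element of A is in B.
Elements in A not in B: {6, 24}
So A ⊄ B.

No, A ⊄ B


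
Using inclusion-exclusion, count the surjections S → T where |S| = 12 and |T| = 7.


n = |S| = 12, k = |T| = 7. Surjections via inclusion-exclusion:
S(n,k) = Σ(-1)^i × C(k,i) × (k-i)^n, i=0 to k
i=0: (-1)^0×C(7,0)×7^12 = 13841287201
i=1: (-1)^1×C(7,1)×6^12 = -15237476352
i=2: (-1)^2×C(7,2)×5^12 = 5126953125
i=3: (-1)^3×C(7,3)×4^12 = -587202560
i=4: (-1)^4×C(7,4)×3^12 = 18600435
i=5: (-1)^5×C(7,5)×2^12 = -86016
i=6: (-1)^6×C(7,6)×1^12 = 7
i=7: (-1)^7×C(7,7)×0^12 = 0
Total = 3162075840

Number of surjections = 3162075840


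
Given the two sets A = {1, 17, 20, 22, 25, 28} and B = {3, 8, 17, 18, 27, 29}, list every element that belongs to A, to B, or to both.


A ∪ B = all elements in A or B (or both)
A = {1, 17, 20, 22, 25, 28}
B = {3, 8, 17, 18, 27, 29}
A ∪ B = {1, 3, 8, 17, 18, 20, 22, 25, 27, 28, 29}

A ∪ B = {1, 3, 8, 17, 18, 20, 22, 25, 27, 28, 29}


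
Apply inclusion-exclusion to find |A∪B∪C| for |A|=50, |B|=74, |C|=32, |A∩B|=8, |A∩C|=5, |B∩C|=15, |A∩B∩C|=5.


|A∪B∪C| = |A|+|B|+|C| - |A∩B|-|A∩C|-|B∩C| + |A∩B∩C|
= 50+74+32 - 8-5-15 + 5
= 156 - 28 + 5
= 133

|A ∪ B ∪ C| = 133


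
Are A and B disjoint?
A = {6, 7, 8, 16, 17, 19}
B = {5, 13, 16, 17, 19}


Disjoint means A ∩ B = ∅.
A ∩ B = {16, 17, 19}
A ∩ B ≠ ∅, so A and B are NOT disjoint.

No, A and B are not disjoint (A ∩ B = {16, 17, 19})


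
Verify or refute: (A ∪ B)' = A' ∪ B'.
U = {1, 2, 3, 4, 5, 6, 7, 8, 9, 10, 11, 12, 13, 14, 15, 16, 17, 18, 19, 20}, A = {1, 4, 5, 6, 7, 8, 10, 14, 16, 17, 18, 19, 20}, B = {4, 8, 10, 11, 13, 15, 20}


LHS: A ∪ B = {1, 4, 5, 6, 7, 8, 10, 11, 13, 14, 15, 16, 17, 18, 19, 20}
(A ∪ B)' = U \ (A ∪ B) = {2, 3, 9, 12}
A' = {2, 3, 9, 11, 12, 13, 15}, B' = {1, 2, 3, 5, 6, 7, 9, 12, 14, 16, 17, 18, 19}
Claimed RHS: A' ∪ B' = {1, 2, 3, 5, 6, 7, 9, 11, 12, 13, 14, 15, 16, 17, 18, 19}
Identity is INVALID: LHS = {2, 3, 9, 12} but the RHS claimed here equals {1, 2, 3, 5, 6, 7, 9, 11, 12, 13, 14, 15, 16, 17, 18, 19}. The correct form is (A ∪ B)' = A' ∩ B'.

Identity is invalid: (A ∪ B)' = {2, 3, 9, 12} but A' ∪ B' = {1, 2, 3, 5, 6, 7, 9, 11, 12, 13, 14, 15, 16, 17, 18, 19}. The correct De Morgan law is (A ∪ B)' = A' ∩ B'.


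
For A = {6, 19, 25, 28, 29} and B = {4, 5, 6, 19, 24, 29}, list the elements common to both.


A ∩ B = elements in both A and B
A = {6, 19, 25, 28, 29}
B = {4, 5, 6, 19, 24, 29}
A ∩ B = {6, 19, 29}

A ∩ B = {6, 19, 29}


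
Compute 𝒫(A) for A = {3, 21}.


|A| = 2, so |P(A)| = 2^2 = 4
Enumerate subsets by cardinality (0 to 2):
∅, {3}, {21}, {3, 21}

P(A) has 4 subsets: ∅, {3}, {21}, {3, 21}


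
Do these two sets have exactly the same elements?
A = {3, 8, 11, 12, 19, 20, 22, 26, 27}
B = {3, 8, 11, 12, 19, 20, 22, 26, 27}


Two sets are equal iff they have exactly the same elements.
A = {3, 8, 11, 12, 19, 20, 22, 26, 27}
B = {3, 8, 11, 12, 19, 20, 22, 26, 27}
Same elements → A = B

Yes, A = B


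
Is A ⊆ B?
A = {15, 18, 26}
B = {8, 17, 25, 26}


A ⊆ B means every element of A is in B.
Elements in A not in B: {15, 18}
So A ⊄ B.

No, A ⊄ B


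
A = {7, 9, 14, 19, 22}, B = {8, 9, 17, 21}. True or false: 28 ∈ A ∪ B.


A = {7, 9, 14, 19, 22}, B = {8, 9, 17, 21}
A ∪ B = all elements in A or B
A ∪ B = {7, 8, 9, 14, 17, 19, 21, 22}
Checking if 28 ∈ A ∪ B
28 is not in A ∪ B → False

28 ∉ A ∪ B


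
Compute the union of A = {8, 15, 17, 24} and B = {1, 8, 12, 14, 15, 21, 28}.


A ∪ B = all elements in A or B (or both)
A = {8, 15, 17, 24}
B = {1, 8, 12, 14, 15, 21, 28}
A ∪ B = {1, 8, 12, 14, 15, 17, 21, 24, 28}

A ∪ B = {1, 8, 12, 14, 15, 17, 21, 24, 28}


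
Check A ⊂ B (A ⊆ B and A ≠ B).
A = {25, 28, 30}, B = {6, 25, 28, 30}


A ⊂ B requires: A ⊆ B AND A ≠ B.
A ⊆ B? Yes
A = B? No
A ⊂ B: Yes (A is a proper subset of B)

Yes, A ⊂ B


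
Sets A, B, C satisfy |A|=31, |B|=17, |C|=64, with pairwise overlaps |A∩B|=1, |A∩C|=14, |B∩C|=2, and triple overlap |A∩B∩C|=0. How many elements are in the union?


|A∪B∪C| = |A|+|B|+|C| - |A∩B|-|A∩C|-|B∩C| + |A∩B∩C|
= 31+17+64 - 1-14-2 + 0
= 112 - 17 + 0
= 95

|A ∪ B ∪ C| = 95


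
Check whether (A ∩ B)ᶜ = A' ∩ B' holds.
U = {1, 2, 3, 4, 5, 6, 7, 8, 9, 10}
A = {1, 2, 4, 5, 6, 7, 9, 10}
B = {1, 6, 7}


LHS: A ∩ B = {1, 6, 7}
(A ∩ B)' = U \ (A ∩ B) = {2, 3, 4, 5, 8, 9, 10}
A' = {3, 8}, B' = {2, 3, 4, 5, 8, 9, 10}
Claimed RHS: A' ∩ B' = {3, 8}
Identity is INVALID: LHS = {2, 3, 4, 5, 8, 9, 10} but the RHS claimed here equals {3, 8}. The correct form is (A ∩ B)' = A' ∪ B'.

Identity is invalid: (A ∩ B)' = {2, 3, 4, 5, 8, 9, 10} but A' ∩ B' = {3, 8}. The correct De Morgan law is (A ∩ B)' = A' ∪ B'.


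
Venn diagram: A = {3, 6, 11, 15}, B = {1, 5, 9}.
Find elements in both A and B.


A = {3, 6, 11, 15}
B = {1, 5, 9}
Region: in both A and B
Elements: ∅

Elements in both A and B: ∅


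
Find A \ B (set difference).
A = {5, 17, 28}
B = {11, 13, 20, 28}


A \ B = elements in A but not in B
A = {5, 17, 28}
B = {11, 13, 20, 28}
Remove from A any elements in B
A \ B = {5, 17}

A \ B = {5, 17}


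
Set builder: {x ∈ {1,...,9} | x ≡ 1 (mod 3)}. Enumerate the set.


Checking each candidate:
Condition: x in {1,...,9} with x ≡ 1 (mod 3)
Result = {1, 4, 7}

{1, 4, 7}


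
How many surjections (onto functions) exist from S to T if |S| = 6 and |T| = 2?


n = |S| = 6, k = |T| = 2. Surjections via inclusion-exclusion:
S(n,k) = Σ(-1)^i × C(k,i) × (k-i)^n, i=0 to k
i=0: (-1)^0×C(2,0)×2^6 = 64
i=1: (-1)^1×C(2,1)×1^6 = -2
i=2: (-1)^2×C(2,2)×0^6 = 0
Total = 62

Number of surjections = 62


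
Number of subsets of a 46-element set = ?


Number of subsets = 2^n
= 2^46
= 70368744177664

|P(A)| = 70368744177664


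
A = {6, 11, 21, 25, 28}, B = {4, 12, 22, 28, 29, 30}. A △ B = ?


A △ B = (A \ B) ∪ (B \ A) = elements in exactly one of A or B
A \ B = {6, 11, 21, 25}
B \ A = {4, 12, 22, 29, 30}
A △ B = {4, 6, 11, 12, 21, 22, 25, 29, 30}

A △ B = {4, 6, 11, 12, 21, 22, 25, 29, 30}


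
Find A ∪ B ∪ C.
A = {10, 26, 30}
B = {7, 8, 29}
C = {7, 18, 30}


A ∪ B = {7, 8, 10, 26, 29, 30}
(A ∪ B) ∪ C = {7, 8, 10, 18, 26, 29, 30}

A ∪ B ∪ C = {7, 8, 10, 18, 26, 29, 30}


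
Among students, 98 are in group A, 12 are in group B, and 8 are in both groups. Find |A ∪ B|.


|A ∪ B| = |A| + |B| - |A ∩ B|
= 98 + 12 - 8
= 102

|A ∪ B| = 102


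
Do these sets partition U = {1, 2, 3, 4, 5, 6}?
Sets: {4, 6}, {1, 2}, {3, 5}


A partition requires: (1) non-empty parts, (2) pairwise disjoint, (3) union = U
Parts: {4, 6}, {1, 2}, {3, 5}
Union of parts: {1, 2, 3, 4, 5, 6}
U = {1, 2, 3, 4, 5, 6}
All non-empty? True
Pairwise disjoint? True
Covers U? True

Yes, valid partition


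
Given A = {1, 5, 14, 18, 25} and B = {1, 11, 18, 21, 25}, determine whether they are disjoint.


Disjoint means A ∩ B = ∅.
A ∩ B = {1, 18, 25}
A ∩ B ≠ ∅, so A and B are NOT disjoint.

No, A and B are not disjoint (A ∩ B = {1, 18, 25})


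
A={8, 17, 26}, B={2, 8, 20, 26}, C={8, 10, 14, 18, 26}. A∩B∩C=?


A ∩ B = {8, 26}
(A ∩ B) ∩ C = {8, 26}

A ∩ B ∩ C = {8, 26}


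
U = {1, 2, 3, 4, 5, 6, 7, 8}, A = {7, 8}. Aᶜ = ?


Aᶜ = U \ A = elements in U but not in A
U = {1, 2, 3, 4, 5, 6, 7, 8}
A = {7, 8}
Aᶜ = {1, 2, 3, 4, 5, 6}

Aᶜ = {1, 2, 3, 4, 5, 6}


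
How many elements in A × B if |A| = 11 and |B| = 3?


|A × B| = |A| × |B|
= 11 × 3
= 33

|A × B| = 33


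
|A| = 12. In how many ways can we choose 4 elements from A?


C(n,k) = n! / (k!(n-k)!)
C(12,4) = 12! / (4!8!)
= 495

C(12,4) = 495


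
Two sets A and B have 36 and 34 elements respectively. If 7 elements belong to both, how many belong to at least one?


|A ∪ B| = |A| + |B| - |A ∩ B|
= 36 + 34 - 7
= 63

|A ∪ B| = 63


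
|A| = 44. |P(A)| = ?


Number of subsets = 2^n
= 2^44
= 17592186044416

|P(A)| = 17592186044416


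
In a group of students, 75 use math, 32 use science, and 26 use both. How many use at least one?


|A ∪ B| = |A| + |B| - |A ∩ B|
= 75 + 32 - 26
= 81

|A ∪ B| = 81


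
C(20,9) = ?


C(n,k) = n! / (k!(n-k)!)
C(20,9) = 20! / (9!11!)
= 167960

C(20,9) = 167960


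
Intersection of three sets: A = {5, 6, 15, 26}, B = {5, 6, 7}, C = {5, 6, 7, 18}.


A ∩ B = {5, 6}
(A ∩ B) ∩ C = {5, 6}

A ∩ B ∩ C = {5, 6}


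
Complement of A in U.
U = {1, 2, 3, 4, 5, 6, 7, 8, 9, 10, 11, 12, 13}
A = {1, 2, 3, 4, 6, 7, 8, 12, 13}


Aᶜ = U \ A = elements in U but not in A
U = {1, 2, 3, 4, 5, 6, 7, 8, 9, 10, 11, 12, 13}
A = {1, 2, 3, 4, 6, 7, 8, 12, 13}
Aᶜ = {5, 9, 10, 11}

Aᶜ = {5, 9, 10, 11}


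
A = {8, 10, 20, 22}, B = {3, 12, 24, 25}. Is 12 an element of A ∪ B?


A = {8, 10, 20, 22}, B = {3, 12, 24, 25}
A ∪ B = all elements in A or B
A ∪ B = {3, 8, 10, 12, 20, 22, 24, 25}
Checking if 12 ∈ A ∪ B
12 is in A ∪ B → True

12 ∈ A ∪ B


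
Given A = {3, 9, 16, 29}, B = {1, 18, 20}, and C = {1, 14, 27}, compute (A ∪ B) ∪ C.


A ∪ B = {1, 3, 9, 16, 18, 20, 29}
(A ∪ B) ∪ C = {1, 3, 9, 14, 16, 18, 20, 27, 29}

A ∪ B ∪ C = {1, 3, 9, 14, 16, 18, 20, 27, 29}


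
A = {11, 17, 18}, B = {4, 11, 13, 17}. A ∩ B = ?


A ∩ B = elements in both A and B
A = {11, 17, 18}
B = {4, 11, 13, 17}
A ∩ B = {11, 17}

A ∩ B = {11, 17}


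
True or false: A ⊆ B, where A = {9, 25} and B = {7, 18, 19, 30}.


A ⊆ B means every element of A is in B.
Elements in A not in B: {9, 25}
So A ⊄ B.

No, A ⊄ B


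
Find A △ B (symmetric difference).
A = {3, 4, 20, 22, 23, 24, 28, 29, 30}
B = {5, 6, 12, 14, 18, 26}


A △ B = (A \ B) ∪ (B \ A) = elements in exactly one of A or B
A \ B = {3, 4, 20, 22, 23, 24, 28, 29, 30}
B \ A = {5, 6, 12, 14, 18, 26}
A △ B = {3, 4, 5, 6, 12, 14, 18, 20, 22, 23, 24, 26, 28, 29, 30}

A △ B = {3, 4, 5, 6, 12, 14, 18, 20, 22, 23, 24, 26, 28, 29, 30}


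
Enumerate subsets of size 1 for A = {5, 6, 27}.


|A| = 3, so A has C(3,1) = 3 subsets of size 1.
Enumerate by choosing 1 elements from A at a time:
{5}, {6}, {27}

1-element subsets (3 total): {5}, {6}, {27}


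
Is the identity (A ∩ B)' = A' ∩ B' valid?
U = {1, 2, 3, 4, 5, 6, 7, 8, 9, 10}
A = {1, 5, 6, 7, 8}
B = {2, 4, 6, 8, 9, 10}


LHS: A ∩ B = {6, 8}
(A ∩ B)' = U \ (A ∩ B) = {1, 2, 3, 4, 5, 7, 9, 10}
A' = {2, 3, 4, 9, 10}, B' = {1, 3, 5, 7}
Claimed RHS: A' ∩ B' = {3}
Identity is INVALID: LHS = {1, 2, 3, 4, 5, 7, 9, 10} but the RHS claimed here equals {3}. The correct form is (A ∩ B)' = A' ∪ B'.

Identity is invalid: (A ∩ B)' = {1, 2, 3, 4, 5, 7, 9, 10} but A' ∩ B' = {3}. The correct De Morgan law is (A ∩ B)' = A' ∪ B'.


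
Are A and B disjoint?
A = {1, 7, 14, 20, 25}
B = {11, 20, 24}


Disjoint means A ∩ B = ∅.
A ∩ B = {20}
A ∩ B ≠ ∅, so A and B are NOT disjoint.

No, A and B are not disjoint (A ∩ B = {20})


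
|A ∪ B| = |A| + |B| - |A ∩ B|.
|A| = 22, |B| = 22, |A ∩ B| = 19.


|A ∪ B| = |A| + |B| - |A ∩ B|
= 22 + 22 - 19
= 25

|A ∪ B| = 25


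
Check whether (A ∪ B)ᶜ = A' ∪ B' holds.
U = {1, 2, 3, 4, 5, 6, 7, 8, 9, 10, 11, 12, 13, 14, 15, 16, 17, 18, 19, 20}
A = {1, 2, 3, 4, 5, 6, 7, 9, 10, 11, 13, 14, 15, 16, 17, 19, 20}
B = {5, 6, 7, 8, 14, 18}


LHS: A ∪ B = {1, 2, 3, 4, 5, 6, 7, 8, 9, 10, 11, 13, 14, 15, 16, 17, 18, 19, 20}
(A ∪ B)' = U \ (A ∪ B) = {12}
A' = {8, 12, 18}, B' = {1, 2, 3, 4, 9, 10, 11, 12, 13, 15, 16, 17, 19, 20}
Claimed RHS: A' ∪ B' = {1, 2, 3, 4, 8, 9, 10, 11, 12, 13, 15, 16, 17, 18, 19, 20}
Identity is INVALID: LHS = {12} but the RHS claimed here equals {1, 2, 3, 4, 8, 9, 10, 11, 12, 13, 15, 16, 17, 18, 19, 20}. The correct form is (A ∪ B)' = A' ∩ B'.

Identity is invalid: (A ∪ B)' = {12} but A' ∪ B' = {1, 2, 3, 4, 8, 9, 10, 11, 12, 13, 15, 16, 17, 18, 19, 20}. The correct De Morgan law is (A ∪ B)' = A' ∩ B'.


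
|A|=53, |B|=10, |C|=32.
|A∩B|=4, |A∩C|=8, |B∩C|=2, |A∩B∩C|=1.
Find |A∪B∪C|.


|A∪B∪C| = |A|+|B|+|C| - |A∩B|-|A∩C|-|B∩C| + |A∩B∩C|
= 53+10+32 - 4-8-2 + 1
= 95 - 14 + 1
= 82

|A ∪ B ∪ C| = 82


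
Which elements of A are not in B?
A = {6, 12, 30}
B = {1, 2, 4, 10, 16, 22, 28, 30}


A \ B = elements in A but not in B
A = {6, 12, 30}
B = {1, 2, 4, 10, 16, 22, 28, 30}
Remove from A any elements in B
A \ B = {6, 12}

A \ B = {6, 12}


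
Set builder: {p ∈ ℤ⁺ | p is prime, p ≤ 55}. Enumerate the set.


Checking each candidate:
Condition: primes ≤ 55
Result = {2, 3, 5, 7, 11, 13, 17, 19, 23, 29, 31, 37, 41, 43, 47, 53}

{2, 3, 5, 7, 11, 13, 17, 19, 23, 29, 31, 37, 41, 43, 47, 53}


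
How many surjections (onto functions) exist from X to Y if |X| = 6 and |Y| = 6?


n = |X| = 6, k = |Y| = 6. Surjections via inclusion-exclusion:
S(n,k) = Σ(-1)^i × C(k,i) × (k-i)^n, i=0 to k
i=0: (-1)^0×C(6,0)×6^6 = 46656
i=1: (-1)^1×C(6,1)×5^6 = -93750
i=2: (-1)^2×C(6,2)×4^6 = 61440
i=3: (-1)^3×C(6,3)×3^6 = -14580
i=4: (-1)^4×C(6,4)×2^6 = 960
i=5: (-1)^5×C(6,5)×1^6 = -6
i=6: (-1)^6×C(6,6)×0^6 = 0
Total = 720

Number of surjections = 720


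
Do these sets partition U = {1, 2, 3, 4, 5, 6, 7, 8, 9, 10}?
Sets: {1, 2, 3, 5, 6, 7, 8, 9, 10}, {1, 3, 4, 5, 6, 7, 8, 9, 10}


A partition requires: (1) non-empty parts, (2) pairwise disjoint, (3) union = U
Parts: {1, 2, 3, 5, 6, 7, 8, 9, 10}, {1, 3, 4, 5, 6, 7, 8, 9, 10}
Union of parts: {1, 2, 3, 4, 5, 6, 7, 8, 9, 10}
U = {1, 2, 3, 4, 5, 6, 7, 8, 9, 10}
All non-empty? True
Pairwise disjoint? False
Covers U? True

No, not a valid partition


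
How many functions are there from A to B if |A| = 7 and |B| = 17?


Each of |A| = 7 inputs maps to any of |B| = 17 outputs.
# functions = |B|^|A| = 17^7
= 410338673

Number of functions = 410338673


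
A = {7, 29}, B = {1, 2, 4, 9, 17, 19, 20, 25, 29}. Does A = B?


Two sets are equal iff they have exactly the same elements.
A = {7, 29}
B = {1, 2, 4, 9, 17, 19, 20, 25, 29}
Differences: {1, 2, 4, 7, 9, 17, 19, 20, 25}
A ≠ B

No, A ≠ B


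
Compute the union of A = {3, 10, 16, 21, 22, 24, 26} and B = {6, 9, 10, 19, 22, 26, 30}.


A ∪ B = all elements in A or B (or both)
A = {3, 10, 16, 21, 22, 24, 26}
B = {6, 9, 10, 19, 22, 26, 30}
A ∪ B = {3, 6, 9, 10, 16, 19, 21, 22, 24, 26, 30}

A ∪ B = {3, 6, 9, 10, 16, 19, 21, 22, 24, 26, 30}


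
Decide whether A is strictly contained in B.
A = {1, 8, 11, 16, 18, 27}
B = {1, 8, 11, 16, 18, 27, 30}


A ⊂ B requires: A ⊆ B AND A ≠ B.
A ⊆ B? Yes
A = B? No
A ⊂ B: Yes (A is a proper subset of B)

Yes, A ⊂ B


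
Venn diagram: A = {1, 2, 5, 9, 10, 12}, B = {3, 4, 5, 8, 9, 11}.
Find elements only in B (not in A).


A = {1, 2, 5, 9, 10, 12}
B = {3, 4, 5, 8, 9, 11}
Region: only in B (not in A)
Elements: {3, 4, 8, 11}

Elements only in B (not in A): {3, 4, 8, 11}


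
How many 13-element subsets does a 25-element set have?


C(n,k) = n! / (k!(n-k)!)
C(25,13) = 25! / (13!12!)
= 5200300

C(25,13) = 5200300


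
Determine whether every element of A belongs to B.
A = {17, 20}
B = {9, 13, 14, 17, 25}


A ⊆ B means every element of A is in B.
Elements in A not in B: {20}
So A ⊄ B.

No, A ⊄ B


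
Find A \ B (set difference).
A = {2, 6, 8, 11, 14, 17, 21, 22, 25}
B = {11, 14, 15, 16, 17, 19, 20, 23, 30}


A \ B = elements in A but not in B
A = {2, 6, 8, 11, 14, 17, 21, 22, 25}
B = {11, 14, 15, 16, 17, 19, 20, 23, 30}
Remove from A any elements in B
A \ B = {2, 6, 8, 21, 22, 25}

A \ B = {2, 6, 8, 21, 22, 25}


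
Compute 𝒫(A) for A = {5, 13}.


|A| = 2, so |P(A)| = 2^2 = 4
Enumerate subsets by cardinality (0 to 2):
∅, {5}, {13}, {5, 13}

P(A) has 4 subsets: ∅, {5}, {13}, {5, 13}


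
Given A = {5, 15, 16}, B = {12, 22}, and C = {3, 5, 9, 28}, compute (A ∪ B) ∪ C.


A ∪ B = {5, 12, 15, 16, 22}
(A ∪ B) ∪ C = {3, 5, 9, 12, 15, 16, 22, 28}

A ∪ B ∪ C = {3, 5, 9, 12, 15, 16, 22, 28}


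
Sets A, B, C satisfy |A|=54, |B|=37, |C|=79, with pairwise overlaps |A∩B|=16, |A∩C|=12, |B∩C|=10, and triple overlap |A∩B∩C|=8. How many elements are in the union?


|A∪B∪C| = |A|+|B|+|C| - |A∩B|-|A∩C|-|B∩C| + |A∩B∩C|
= 54+37+79 - 16-12-10 + 8
= 170 - 38 + 8
= 140

|A ∪ B ∪ C| = 140


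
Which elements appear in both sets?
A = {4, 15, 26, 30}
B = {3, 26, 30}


A ∩ B = elements in both A and B
A = {4, 15, 26, 30}
B = {3, 26, 30}
A ∩ B = {26, 30}

A ∩ B = {26, 30}


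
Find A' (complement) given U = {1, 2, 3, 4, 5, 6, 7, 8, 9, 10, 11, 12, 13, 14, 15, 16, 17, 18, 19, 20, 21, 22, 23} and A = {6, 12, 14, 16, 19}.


Aᶜ = U \ A = elements in U but not in A
U = {1, 2, 3, 4, 5, 6, 7, 8, 9, 10, 11, 12, 13, 14, 15, 16, 17, 18, 19, 20, 21, 22, 23}
A = {6, 12, 14, 16, 19}
Aᶜ = {1, 2, 3, 4, 5, 7, 8, 9, 10, 11, 13, 15, 17, 18, 20, 21, 22, 23}

Aᶜ = {1, 2, 3, 4, 5, 7, 8, 9, 10, 11, 13, 15, 17, 18, 20, 21, 22, 23}


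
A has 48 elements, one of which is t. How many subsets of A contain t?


Subsets of A containing t correspond to subsets of A \ {t}, which has 47 elements.
Count = 2^(n-1) = 2^47
= 140737488355328

Number of subsets containing t = 140737488355328


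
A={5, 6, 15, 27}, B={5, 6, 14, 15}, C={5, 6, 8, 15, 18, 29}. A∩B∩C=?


A ∩ B = {5, 6, 15}
(A ∩ B) ∩ C = {5, 6, 15}

A ∩ B ∩ C = {5, 6, 15}


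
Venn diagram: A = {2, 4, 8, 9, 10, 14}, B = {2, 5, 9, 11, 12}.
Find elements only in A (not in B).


A = {2, 4, 8, 9, 10, 14}
B = {2, 5, 9, 11, 12}
Region: only in A (not in B)
Elements: {4, 8, 10, 14}

Elements only in A (not in B): {4, 8, 10, 14}


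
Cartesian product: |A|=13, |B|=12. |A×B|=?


|A × B| = |A| × |B|
= 13 × 12
= 156

|A × B| = 156


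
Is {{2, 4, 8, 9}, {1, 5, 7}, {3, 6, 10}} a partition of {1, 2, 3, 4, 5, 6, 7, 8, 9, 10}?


A partition requires: (1) non-empty parts, (2) pairwise disjoint, (3) union = U
Parts: {2, 4, 8, 9}, {1, 5, 7}, {3, 6, 10}
Union of parts: {1, 2, 3, 4, 5, 6, 7, 8, 9, 10}
U = {1, 2, 3, 4, 5, 6, 7, 8, 9, 10}
All non-empty? True
Pairwise disjoint? True
Covers U? True

Yes, valid partition


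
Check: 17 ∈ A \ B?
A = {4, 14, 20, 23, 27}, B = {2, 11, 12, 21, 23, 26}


A = {4, 14, 20, 23, 27}, B = {2, 11, 12, 21, 23, 26}
A \ B = elements in A but not in B
A \ B = {4, 14, 20, 27}
Checking if 17 ∈ A \ B
17 is not in A \ B → False

17 ∉ A \ B


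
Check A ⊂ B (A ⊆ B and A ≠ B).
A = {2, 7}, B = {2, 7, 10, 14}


A ⊂ B requires: A ⊆ B AND A ≠ B.
A ⊆ B? Yes
A = B? No
A ⊂ B: Yes (A is a proper subset of B)

Yes, A ⊂ B


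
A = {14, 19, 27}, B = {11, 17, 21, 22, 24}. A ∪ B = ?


A ∪ B = all elements in A or B (or both)
A = {14, 19, 27}
B = {11, 17, 21, 22, 24}
A ∪ B = {11, 14, 17, 19, 21, 22, 24, 27}

A ∪ B = {11, 14, 17, 19, 21, 22, 24, 27}


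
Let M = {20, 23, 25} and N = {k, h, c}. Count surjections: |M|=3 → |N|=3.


n = |M| = 3, k = |N| = 3. Surjections via inclusion-exclusion:
S(n,k) = Σ(-1)^i × C(k,i) × (k-i)^n, i=0 to k
i=0: (-1)^0×C(3,0)×3^3 = 27
i=1: (-1)^1×C(3,1)×2^3 = -24
i=2: (-1)^2×C(3,2)×1^3 = 3
i=3: (-1)^3×C(3,3)×0^3 = 0
Total = 6

Number of surjections = 6


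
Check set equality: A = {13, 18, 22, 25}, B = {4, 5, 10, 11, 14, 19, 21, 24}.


Two sets are equal iff they have exactly the same elements.
A = {13, 18, 22, 25}
B = {4, 5, 10, 11, 14, 19, 21, 24}
Differences: {4, 5, 10, 11, 13, 14, 18, 19, 21, 22, 24, 25}
A ≠ B

No, A ≠ B


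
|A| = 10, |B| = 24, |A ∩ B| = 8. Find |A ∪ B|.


|A ∪ B| = |A| + |B| - |A ∩ B|
= 10 + 24 - 8
= 26

|A ∪ B| = 26


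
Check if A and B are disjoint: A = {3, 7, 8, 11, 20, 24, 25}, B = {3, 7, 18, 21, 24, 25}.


Disjoint means A ∩ B = ∅.
A ∩ B = {3, 7, 24, 25}
A ∩ B ≠ ∅, so A and B are NOT disjoint.

No, A and B are not disjoint (A ∩ B = {3, 7, 24, 25})


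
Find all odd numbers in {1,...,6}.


Checking each candidate:
Condition: odd numbers in {1,...,6}
Result = {1, 3, 5}

{1, 3, 5}


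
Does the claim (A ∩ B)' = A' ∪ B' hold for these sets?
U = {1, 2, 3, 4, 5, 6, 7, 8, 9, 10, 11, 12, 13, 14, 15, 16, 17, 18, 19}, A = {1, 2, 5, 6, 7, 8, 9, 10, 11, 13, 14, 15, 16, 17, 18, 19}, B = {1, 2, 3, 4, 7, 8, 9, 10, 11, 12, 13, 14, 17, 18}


LHS: A ∩ B = {1, 2, 7, 8, 9, 10, 11, 13, 14, 17, 18}
(A ∩ B)' = U \ (A ∩ B) = {3, 4, 5, 6, 12, 15, 16, 19}
A' = {3, 4, 12}, B' = {5, 6, 15, 16, 19}
Claimed RHS: A' ∪ B' = {3, 4, 5, 6, 12, 15, 16, 19}
Identity is VALID: LHS = RHS = {3, 4, 5, 6, 12, 15, 16, 19} ✓

Identity is valid. (A ∩ B)' = A' ∪ B' = {3, 4, 5, 6, 12, 15, 16, 19}


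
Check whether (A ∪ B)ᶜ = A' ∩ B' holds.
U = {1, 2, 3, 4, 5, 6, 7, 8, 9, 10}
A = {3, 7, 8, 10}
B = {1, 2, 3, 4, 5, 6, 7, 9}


LHS: A ∪ B = {1, 2, 3, 4, 5, 6, 7, 8, 9, 10}
(A ∪ B)' = U \ (A ∪ B) = ∅
A' = {1, 2, 4, 5, 6, 9}, B' = {8, 10}
Claimed RHS: A' ∩ B' = ∅
Identity is VALID: LHS = RHS = ∅ ✓

Identity is valid. (A ∪ B)' = A' ∩ B' = ∅


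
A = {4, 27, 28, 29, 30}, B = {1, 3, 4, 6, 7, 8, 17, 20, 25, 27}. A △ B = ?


A △ B = (A \ B) ∪ (B \ A) = elements in exactly one of A or B
A \ B = {28, 29, 30}
B \ A = {1, 3, 6, 7, 8, 17, 20, 25}
A △ B = {1, 3, 6, 7, 8, 17, 20, 25, 28, 29, 30}

A △ B = {1, 3, 6, 7, 8, 17, 20, 25, 28, 29, 30}


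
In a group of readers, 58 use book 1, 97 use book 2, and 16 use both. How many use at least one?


|A ∪ B| = |A| + |B| - |A ∩ B|
= 58 + 97 - 16
= 139

|A ∪ B| = 139


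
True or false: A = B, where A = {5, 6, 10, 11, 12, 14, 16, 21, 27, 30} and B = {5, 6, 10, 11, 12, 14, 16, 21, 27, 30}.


Two sets are equal iff they have exactly the same elements.
A = {5, 6, 10, 11, 12, 14, 16, 21, 27, 30}
B = {5, 6, 10, 11, 12, 14, 16, 21, 27, 30}
Same elements → A = B

Yes, A = B


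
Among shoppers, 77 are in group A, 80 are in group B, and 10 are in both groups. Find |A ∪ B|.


|A ∪ B| = |A| + |B| - |A ∩ B|
= 77 + 80 - 10
= 147

|A ∪ B| = 147


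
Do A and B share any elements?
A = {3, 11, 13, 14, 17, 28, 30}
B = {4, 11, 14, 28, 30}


Disjoint means A ∩ B = ∅.
A ∩ B = {11, 14, 28, 30}
A ∩ B ≠ ∅, so A and B are NOT disjoint.

Yes — A and B share the element(s) of A ∩ B = {11, 14, 28, 30}, so they are not disjoint


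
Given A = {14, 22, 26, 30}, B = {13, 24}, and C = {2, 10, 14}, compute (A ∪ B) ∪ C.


A ∪ B = {13, 14, 22, 24, 26, 30}
(A ∪ B) ∪ C = {2, 10, 13, 14, 22, 24, 26, 30}

A ∪ B ∪ C = {2, 10, 13, 14, 22, 24, 26, 30}


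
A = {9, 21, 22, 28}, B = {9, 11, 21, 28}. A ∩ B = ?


A ∩ B = elements in both A and B
A = {9, 21, 22, 28}
B = {9, 11, 21, 28}
A ∩ B = {9, 21, 28}

A ∩ B = {9, 21, 28}


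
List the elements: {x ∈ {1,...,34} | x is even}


Checking each candidate:
Condition: even numbers in {1,...,34}
Result = {2, 4, 6, 8, 10, 12, 14, 16, 18, 20, 22, 24, 26, 28, 30, 32, 34}

{2, 4, 6, 8, 10, 12, 14, 16, 18, 20, 22, 24, 26, 28, 30, 32, 34}


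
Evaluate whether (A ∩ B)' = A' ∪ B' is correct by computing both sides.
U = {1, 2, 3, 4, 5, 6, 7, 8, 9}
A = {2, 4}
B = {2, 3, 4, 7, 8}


LHS: A ∩ B = {2, 4}
(A ∩ B)' = U \ (A ∩ B) = {1, 3, 5, 6, 7, 8, 9}
A' = {1, 3, 5, 6, 7, 8, 9}, B' = {1, 5, 6, 9}
Claimed RHS: A' ∪ B' = {1, 3, 5, 6, 7, 8, 9}
Identity is VALID: LHS = RHS = {1, 3, 5, 6, 7, 8, 9} ✓

Identity is valid. (A ∩ B)' = A' ∪ B' = {1, 3, 5, 6, 7, 8, 9}


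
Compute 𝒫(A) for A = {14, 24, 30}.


|A| = 3, so |P(A)| = 2^3 = 8
Enumerate subsets by cardinality (0 to 3):
∅, {14}, {24}, {30}, {14, 24}, {14, 30}, {24, 30}, {14, 24, 30}

P(A) has 8 subsets: ∅, {14}, {24}, {30}, {14, 24}, {14, 30}, {24, 30}, {14, 24, 30}


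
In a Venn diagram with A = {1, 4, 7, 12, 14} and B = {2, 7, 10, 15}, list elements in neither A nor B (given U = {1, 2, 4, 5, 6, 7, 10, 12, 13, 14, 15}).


A = {1, 4, 7, 12, 14}
B = {2, 7, 10, 15}
Region: in neither A nor B (given U = {1, 2, 4, 5, 6, 7, 10, 12, 13, 14, 15})
Elements: {5, 6, 13}

Elements in neither A nor B (given U = {1, 2, 4, 5, 6, 7, 10, 12, 13, 14, 15}): {5, 6, 13}


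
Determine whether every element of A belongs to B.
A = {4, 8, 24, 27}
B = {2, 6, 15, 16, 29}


A ⊆ B means every element of A is in B.
Elements in A not in B: {4, 8, 24, 27}
So A ⊄ B.

No, A ⊄ B


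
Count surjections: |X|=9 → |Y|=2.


n = |X| = 9, k = |Y| = 2. Surjections via inclusion-exclusion:
S(n,k) = Σ(-1)^i × C(k,i) × (k-i)^n, i=0 to k
i=0: (-1)^0×C(2,0)×2^9 = 512
i=1: (-1)^1×C(2,1)×1^9 = -2
i=2: (-1)^2×C(2,2)×0^9 = 0
Total = 510

Number of surjections = 510


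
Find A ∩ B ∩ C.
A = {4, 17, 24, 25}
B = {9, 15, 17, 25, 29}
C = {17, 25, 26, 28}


A ∩ B = {17, 25}
(A ∩ B) ∩ C = {17, 25}

A ∩ B ∩ C = {17, 25}


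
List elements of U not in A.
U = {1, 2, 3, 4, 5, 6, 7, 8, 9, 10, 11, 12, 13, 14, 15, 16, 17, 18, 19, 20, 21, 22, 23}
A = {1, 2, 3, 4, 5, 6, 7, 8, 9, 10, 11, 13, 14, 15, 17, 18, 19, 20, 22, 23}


Aᶜ = U \ A = elements in U but not in A
U = {1, 2, 3, 4, 5, 6, 7, 8, 9, 10, 11, 12, 13, 14, 15, 16, 17, 18, 19, 20, 21, 22, 23}
A = {1, 2, 3, 4, 5, 6, 7, 8, 9, 10, 11, 13, 14, 15, 17, 18, 19, 20, 22, 23}
Aᶜ = {12, 16, 21}

Aᶜ = {12, 16, 21}


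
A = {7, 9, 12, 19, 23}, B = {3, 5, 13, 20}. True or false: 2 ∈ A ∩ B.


A = {7, 9, 12, 19, 23}, B = {3, 5, 13, 20}
A ∩ B = elements in both A and B
A ∩ B = ∅
Checking if 2 ∈ A ∩ B
2 is not in A ∩ B → False

2 ∉ A ∩ B
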